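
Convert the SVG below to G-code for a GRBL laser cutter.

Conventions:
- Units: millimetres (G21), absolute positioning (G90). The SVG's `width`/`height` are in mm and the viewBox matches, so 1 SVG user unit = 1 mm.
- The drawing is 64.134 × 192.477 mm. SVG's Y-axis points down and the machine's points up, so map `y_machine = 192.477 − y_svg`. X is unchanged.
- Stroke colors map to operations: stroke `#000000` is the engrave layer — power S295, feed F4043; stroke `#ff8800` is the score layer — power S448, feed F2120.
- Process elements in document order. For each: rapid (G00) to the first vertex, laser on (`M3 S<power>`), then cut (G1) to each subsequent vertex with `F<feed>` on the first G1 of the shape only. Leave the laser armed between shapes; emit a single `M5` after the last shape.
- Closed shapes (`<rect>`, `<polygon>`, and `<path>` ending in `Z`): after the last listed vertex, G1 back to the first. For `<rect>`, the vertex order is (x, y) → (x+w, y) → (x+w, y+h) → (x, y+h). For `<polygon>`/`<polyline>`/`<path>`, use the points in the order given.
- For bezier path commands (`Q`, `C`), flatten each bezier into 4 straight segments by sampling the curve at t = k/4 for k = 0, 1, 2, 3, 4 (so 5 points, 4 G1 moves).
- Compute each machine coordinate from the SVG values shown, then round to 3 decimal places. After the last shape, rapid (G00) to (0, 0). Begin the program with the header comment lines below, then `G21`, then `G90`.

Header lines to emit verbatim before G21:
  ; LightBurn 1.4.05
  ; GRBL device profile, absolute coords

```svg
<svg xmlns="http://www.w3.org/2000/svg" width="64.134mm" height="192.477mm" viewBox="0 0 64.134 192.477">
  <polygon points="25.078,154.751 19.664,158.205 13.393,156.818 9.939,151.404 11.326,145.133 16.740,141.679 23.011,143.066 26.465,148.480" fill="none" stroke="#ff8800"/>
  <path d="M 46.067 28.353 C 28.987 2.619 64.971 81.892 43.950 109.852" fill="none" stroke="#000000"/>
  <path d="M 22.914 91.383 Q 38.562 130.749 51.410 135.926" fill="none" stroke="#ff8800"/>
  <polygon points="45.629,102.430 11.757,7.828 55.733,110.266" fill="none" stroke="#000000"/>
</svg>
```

viewBox `0 0 64.134 192.477` with mm width/height → 1 unit = 1 mm. Flip: y_m = 192.477 − y_svg.

**Shape 1** — `<polygon>` regular polygon, stroke `#ff8800` → score (S448, F2120). Machine vertices: (25.078,37.726) → (19.664,34.272) → (13.393,35.659) → (9.939,41.073) → (11.326,47.344) → (16.740,50.798) → (23.011,49.411) → (26.465,43.997) → (25.078,37.726). Closed: final G1 returns to the first vertex.

**Shape 2** — `<path>` cubic bezier, stroke `#000000` → engrave (S295, F4043). Control points (SVG): P0=(46.067,28.353), P1=(28.987,2.619), P2=(64.971,81.892), P3=(43.950,109.852); sampled at t=k/4. Machine vertices: (46.067,164.124) → (41.487,166.178) → (46.486,143.510) → (50.747,110.774) → (43.950,82.625). Open path.

**Shape 3** — `<path>` quadratic bezier, stroke `#ff8800` → score (S448, F2120). Control points (SVG): P0=(22.914,91.383), P1=(38.562,130.749), P2=(51.410,135.926); sampled at t=k/4. Machine vertices: (22.914,101.094) → (30.563,83.548) → (37.862,70.275) → (44.811,61.276) → (51.410,56.551). Open path.

**Shape 4** — `<polygon>` closed polygon, stroke `#000000` → engrave (S295, F4043). Machine vertices: (45.629,90.047) → (11.757,184.649) → (55.733,82.211) → (45.629,90.047). Closed: final G1 returns to the first vertex.

; LightBurn 1.4.05
; GRBL device profile, absolute coords
G21
G90
G00 X25.078 Y37.726
M3 S448
G1 X19.664 Y34.272 F2120
G1 X13.393 Y35.659
G1 X9.939 Y41.073
G1 X11.326 Y47.344
G1 X16.740 Y50.798
G1 X23.011 Y49.411
G1 X26.465 Y43.997
G1 X25.078 Y37.726
G00 X46.067 Y164.124
M3 S295
G1 X41.487 Y166.178 F4043
G1 X46.486 Y143.510
G1 X50.747 Y110.774
G1 X43.950 Y82.625
G00 X22.914 Y101.094
M3 S448
G1 X30.563 Y83.548 F2120
G1 X37.862 Y70.275
G1 X44.811 Y61.276
G1 X51.410 Y56.551
G00 X45.629 Y90.047
M3 S295
G1 X11.757 Y184.649 F4043
G1 X55.733 Y82.211
G1 X45.629 Y90.047
M5
G00 X0.000 Y0.000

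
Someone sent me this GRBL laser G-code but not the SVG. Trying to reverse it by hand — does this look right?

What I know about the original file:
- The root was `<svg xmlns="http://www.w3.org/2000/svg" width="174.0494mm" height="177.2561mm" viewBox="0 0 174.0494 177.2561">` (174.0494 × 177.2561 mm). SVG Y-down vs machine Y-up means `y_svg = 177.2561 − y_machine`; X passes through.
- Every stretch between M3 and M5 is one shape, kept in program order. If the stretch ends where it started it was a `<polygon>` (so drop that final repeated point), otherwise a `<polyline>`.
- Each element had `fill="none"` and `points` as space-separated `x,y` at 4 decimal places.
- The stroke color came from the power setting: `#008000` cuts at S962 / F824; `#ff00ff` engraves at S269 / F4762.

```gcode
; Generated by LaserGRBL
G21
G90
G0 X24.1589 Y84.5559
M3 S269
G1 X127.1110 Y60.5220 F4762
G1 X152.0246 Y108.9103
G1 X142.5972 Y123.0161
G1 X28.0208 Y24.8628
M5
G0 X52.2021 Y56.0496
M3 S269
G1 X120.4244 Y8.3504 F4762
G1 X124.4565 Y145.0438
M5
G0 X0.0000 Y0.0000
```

y_svg = 177.2561 − y_m. Every run uses S269, so all elements get stroke `#ff00ff` (engrave).

[1] open run; points: 24.1589,92.7002 127.1110,116.7341 152.0246,68.3458 142.5972,54.2400 28.0208,152.3933

[2] open run; points: 52.2021,121.2065 120.4244,168.9057 124.4565,32.2123

<svg xmlns="http://www.w3.org/2000/svg" width="174.0494mm" height="177.2561mm" viewBox="0 0 174.0494 177.2561">
  <polyline points="24.1589,92.7002 127.1110,116.7341 152.0246,68.3458 142.5972,54.2400 28.0208,152.3933" fill="none" stroke="#ff00ff"/>
  <polyline points="52.2021,121.2065 120.4244,168.9057 124.4565,32.2123" fill="none" stroke="#ff00ff"/>
</svg>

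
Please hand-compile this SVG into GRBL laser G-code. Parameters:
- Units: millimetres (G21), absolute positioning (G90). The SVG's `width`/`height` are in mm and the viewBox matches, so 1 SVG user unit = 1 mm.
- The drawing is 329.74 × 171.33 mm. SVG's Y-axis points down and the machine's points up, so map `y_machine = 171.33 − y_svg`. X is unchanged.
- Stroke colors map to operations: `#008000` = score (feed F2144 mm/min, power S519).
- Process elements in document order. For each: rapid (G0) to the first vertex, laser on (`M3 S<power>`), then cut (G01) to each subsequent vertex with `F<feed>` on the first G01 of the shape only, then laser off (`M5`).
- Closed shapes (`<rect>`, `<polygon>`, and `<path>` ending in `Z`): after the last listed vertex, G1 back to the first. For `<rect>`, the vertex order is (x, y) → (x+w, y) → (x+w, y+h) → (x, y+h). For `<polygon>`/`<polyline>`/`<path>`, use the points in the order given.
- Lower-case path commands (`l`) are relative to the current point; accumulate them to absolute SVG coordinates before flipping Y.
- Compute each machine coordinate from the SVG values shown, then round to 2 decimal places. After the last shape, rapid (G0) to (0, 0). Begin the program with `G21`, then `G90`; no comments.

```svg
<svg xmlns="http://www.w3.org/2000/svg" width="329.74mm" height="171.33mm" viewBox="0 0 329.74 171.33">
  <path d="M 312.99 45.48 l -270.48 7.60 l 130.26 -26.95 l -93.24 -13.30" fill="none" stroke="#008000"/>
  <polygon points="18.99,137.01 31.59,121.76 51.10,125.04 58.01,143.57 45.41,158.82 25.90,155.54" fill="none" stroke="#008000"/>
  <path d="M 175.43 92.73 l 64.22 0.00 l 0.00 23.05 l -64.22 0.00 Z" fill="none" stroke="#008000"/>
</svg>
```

G21
G90
G0 X312.99 Y125.85
M3 S519
G01 X42.51 Y118.25 F2144
G01 X172.77 Y145.20
G01 X79.53 Y158.50
M5
G0 X18.99 Y34.32
M3 S519
G01 X31.59 Y49.57 F2144
G01 X51.10 Y46.29
G01 X58.01 Y27.76
G01 X45.41 Y12.51
G01 X25.90 Y15.79
G01 X18.99 Y34.32
M5
G0 X175.43 Y78.60
M3 S519
G01 X239.65 Y78.60 F2144
G01 X239.65 Y55.55
G01 X175.43 Y55.55
G01 X175.43 Y78.60
M5
G0 X0.00 Y0.00

viewBox `0 0 329.74 171.33` with mm width/height → 1 unit = 1 mm. Flip: y_m = 171.33 − y_svg.

**Shape 1** — `<path>` open polyline, stroke `#008000` → score (S519, F2144). Machine vertices: (312.99,125.85) → (42.51,118.25) → (172.77,145.20) → (79.53,158.50). Open path.

**Shape 2** — `<polygon>` regular polygon, stroke `#008000` → score (S519, F2144). Machine vertices: (18.99,34.32) → (31.59,49.57) → (51.10,46.29) → (58.01,27.76) → (45.41,12.51) → (25.90,15.79) → (18.99,34.32). Closed: final G1 returns to the first vertex.

**Shape 3** — `<path>` rectangle, stroke `#008000` → score (S519, F2144). Machine vertices: (175.43,78.60) → (239.65,78.60) → (239.65,55.55) → (175.43,55.55) → (175.43,78.60). Closed: final G1 returns to the first vertex.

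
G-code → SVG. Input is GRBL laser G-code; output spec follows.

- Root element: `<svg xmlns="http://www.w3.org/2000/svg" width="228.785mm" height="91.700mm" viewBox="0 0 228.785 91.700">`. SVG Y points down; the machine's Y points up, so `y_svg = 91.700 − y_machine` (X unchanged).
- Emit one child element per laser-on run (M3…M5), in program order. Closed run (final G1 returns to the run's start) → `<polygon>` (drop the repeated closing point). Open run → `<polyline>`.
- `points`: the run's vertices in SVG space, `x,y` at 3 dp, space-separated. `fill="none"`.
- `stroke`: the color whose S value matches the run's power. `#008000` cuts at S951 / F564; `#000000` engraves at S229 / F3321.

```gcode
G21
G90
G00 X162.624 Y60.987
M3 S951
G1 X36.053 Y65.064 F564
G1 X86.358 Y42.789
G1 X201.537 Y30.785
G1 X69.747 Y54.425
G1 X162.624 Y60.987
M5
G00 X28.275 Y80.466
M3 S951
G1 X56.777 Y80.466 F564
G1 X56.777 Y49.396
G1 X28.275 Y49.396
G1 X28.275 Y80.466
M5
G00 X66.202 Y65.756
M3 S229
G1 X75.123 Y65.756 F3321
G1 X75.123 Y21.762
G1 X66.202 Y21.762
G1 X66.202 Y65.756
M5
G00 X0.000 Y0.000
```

Each laser-on run becomes one SVG element. Flip Y back into SVG space with y_svg = 91.700 − y_machine.

Run 1: the run's S951 means `#008000` (cut). The run returns to its start, so emit a `<polygon>` with points (Y-flipped): 162.624,30.713 36.053,26.636 86.358,48.911 201.537,60.915 69.747,37.275.

Run 2: power S951 maps to stroke `#008000` (cut). The run returns to its start, so emit a `<polygon>` with points (Y-flipped): 28.275,11.234 56.777,11.234 56.777,42.304 28.275,42.304.

Run 3: power S229 maps to stroke `#000000` (engrave). The run returns to its start, so emit a `<polygon>` with points (Y-flipped): 66.202,25.944 75.123,25.944 75.123,69.938 66.202,69.938.

<svg xmlns="http://www.w3.org/2000/svg" width="228.785mm" height="91.700mm" viewBox="0 0 228.785 91.700">
  <polygon points="162.624,30.713 36.053,26.636 86.358,48.911 201.537,60.915 69.747,37.275" fill="none" stroke="#008000"/>
  <polygon points="28.275,11.234 56.777,11.234 56.777,42.304 28.275,42.304" fill="none" stroke="#008000"/>
  <polygon points="66.202,25.944 75.123,25.944 75.123,69.938 66.202,69.938" fill="none" stroke="#000000"/>
</svg>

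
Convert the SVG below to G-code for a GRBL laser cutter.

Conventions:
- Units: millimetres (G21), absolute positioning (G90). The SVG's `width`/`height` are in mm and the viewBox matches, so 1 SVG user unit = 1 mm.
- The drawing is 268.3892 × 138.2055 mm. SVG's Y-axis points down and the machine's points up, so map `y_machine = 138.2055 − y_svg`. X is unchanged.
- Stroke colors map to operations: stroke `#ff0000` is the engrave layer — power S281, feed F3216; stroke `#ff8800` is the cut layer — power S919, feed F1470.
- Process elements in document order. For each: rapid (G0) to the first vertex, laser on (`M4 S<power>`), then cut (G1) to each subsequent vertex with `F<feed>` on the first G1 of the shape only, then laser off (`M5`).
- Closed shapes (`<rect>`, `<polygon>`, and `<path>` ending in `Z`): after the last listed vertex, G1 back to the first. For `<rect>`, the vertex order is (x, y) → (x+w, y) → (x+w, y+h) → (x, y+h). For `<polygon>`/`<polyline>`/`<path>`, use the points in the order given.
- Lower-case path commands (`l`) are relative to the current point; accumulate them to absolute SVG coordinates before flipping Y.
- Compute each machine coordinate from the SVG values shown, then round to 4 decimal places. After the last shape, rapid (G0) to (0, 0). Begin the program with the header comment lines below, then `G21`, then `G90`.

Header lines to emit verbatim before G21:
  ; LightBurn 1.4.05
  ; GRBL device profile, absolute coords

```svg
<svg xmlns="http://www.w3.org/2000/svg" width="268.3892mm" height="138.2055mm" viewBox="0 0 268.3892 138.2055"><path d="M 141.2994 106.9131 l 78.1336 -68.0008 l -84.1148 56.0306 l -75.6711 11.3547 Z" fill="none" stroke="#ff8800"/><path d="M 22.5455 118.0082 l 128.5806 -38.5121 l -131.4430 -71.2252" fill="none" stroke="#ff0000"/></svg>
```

; LightBurn 1.4.05
; GRBL device profile, absolute coords
G21
G90
G0 X141.2994 Y31.2924
M4 S919
G1 X219.4330 Y99.2932 F1470
G1 X135.3182 Y43.2626
G1 X59.6471 Y31.9079
G1 X141.2994 Y31.2924
M5
G0 X22.5455 Y20.1973
M4 S281
G1 X151.1261 Y58.7094 F3216
G1 X19.6831 Y129.9346
M5
G0 X0.0000 Y0.0000

Since the viewBox matches the mm dimensions, user units are millimetres directly. The only transform is the Y-flip y_m = 138.2055 − y_svg.

Shape 1 is a closed polygon drawn with `<path>`. Its stroke #ff8800 means cut at S919, F1470. After flipping Y the toolpath is (141.2994,31.2924) → (219.4330,99.2932) → (135.3182,43.2626) → (59.6471,31.9079) → (141.2994,31.2924), returning to the start.

Shape 2 is a open polyline drawn with `<path>`. Its stroke #ff0000 means engrave at S281, F3216. After flipping Y the toolpath is (22.5455,20.1973) → (151.1261,58.7094) → (19.6831,129.9346).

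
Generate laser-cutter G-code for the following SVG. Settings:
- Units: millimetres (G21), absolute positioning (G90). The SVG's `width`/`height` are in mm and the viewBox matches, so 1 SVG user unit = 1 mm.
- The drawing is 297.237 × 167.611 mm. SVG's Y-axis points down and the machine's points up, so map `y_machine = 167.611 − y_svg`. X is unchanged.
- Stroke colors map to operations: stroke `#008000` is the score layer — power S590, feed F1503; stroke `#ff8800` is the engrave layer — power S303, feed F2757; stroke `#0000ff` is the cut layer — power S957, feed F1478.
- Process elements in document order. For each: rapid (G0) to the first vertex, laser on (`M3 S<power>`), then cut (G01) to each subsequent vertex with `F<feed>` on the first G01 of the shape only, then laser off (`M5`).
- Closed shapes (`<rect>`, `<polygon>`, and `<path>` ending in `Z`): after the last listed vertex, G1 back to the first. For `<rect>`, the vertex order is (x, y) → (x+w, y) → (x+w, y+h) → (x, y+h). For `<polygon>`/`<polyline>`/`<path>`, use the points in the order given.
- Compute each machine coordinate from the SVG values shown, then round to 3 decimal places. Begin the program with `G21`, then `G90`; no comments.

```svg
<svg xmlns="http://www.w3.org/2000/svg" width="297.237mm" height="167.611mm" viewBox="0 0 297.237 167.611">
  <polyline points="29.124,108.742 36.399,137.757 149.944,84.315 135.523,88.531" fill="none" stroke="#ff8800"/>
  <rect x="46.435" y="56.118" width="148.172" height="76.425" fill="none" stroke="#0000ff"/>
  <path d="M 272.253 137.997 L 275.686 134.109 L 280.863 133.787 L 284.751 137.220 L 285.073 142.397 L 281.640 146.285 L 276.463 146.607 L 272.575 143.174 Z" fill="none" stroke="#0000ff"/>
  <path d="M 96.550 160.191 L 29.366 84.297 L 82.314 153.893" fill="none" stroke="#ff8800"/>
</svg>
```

G21
G90
G0 X29.124 Y58.869
M3 S303
G01 X36.399 Y29.854 F2757
G01 X149.944 Y83.296
G01 X135.523 Y79.080
M5
G0 X46.435 Y111.493
M3 S957
G01 X194.607 Y111.493 F1478
G01 X194.607 Y35.068
G01 X46.435 Y35.068
G01 X46.435 Y111.493
M5
G0 X272.253 Y29.614
M3 S957
G01 X275.686 Y33.502 F1478
G01 X280.863 Y33.824
G01 X284.751 Y30.391
G01 X285.073 Y25.214
G01 X281.640 Y21.326
G01 X276.463 Y21.004
G01 X272.575 Y24.437
G01 X272.253 Y29.614
M5
G0 X96.550 Y7.420
M3 S303
G01 X29.366 Y83.314 F2757
G01 X82.314 Y13.718
M5

viewBox `0 0 297.237 167.611` with mm width/height → 1 unit = 1 mm. Flip: y_m = 167.611 − y_svg.

**Shape 1** — `<polyline>` open polyline, stroke `#ff8800` → engrave (S303, F2757). Machine vertices: (29.124,58.869) → (36.399,29.854) → (149.944,83.296) → (135.523,79.080). Open path.

**Shape 2** — `<rect>` rectangle, stroke `#0000ff` → cut (S957, F1478). Machine vertices: (46.435,111.493) → (194.607,111.493) → (194.607,35.068) → (46.435,35.068) → (46.435,111.493). Closed: final G1 returns to the first vertex.

**Shape 3** — `<path>` regular polygon, stroke `#0000ff` → cut (S957, F1478). Machine vertices: (272.253,29.614) → (275.686,33.502) → (280.863,33.824) → (284.751,30.391) → (285.073,25.214) → (281.640,21.326) → (276.463,21.004) → (272.575,24.437) → (272.253,29.614). Closed: final G1 returns to the first vertex.

**Shape 4** — `<path>` open polyline, stroke `#ff8800` → engrave (S303, F2757). Machine vertices: (96.550,7.420) → (29.366,83.314) → (82.314,13.718). Open path.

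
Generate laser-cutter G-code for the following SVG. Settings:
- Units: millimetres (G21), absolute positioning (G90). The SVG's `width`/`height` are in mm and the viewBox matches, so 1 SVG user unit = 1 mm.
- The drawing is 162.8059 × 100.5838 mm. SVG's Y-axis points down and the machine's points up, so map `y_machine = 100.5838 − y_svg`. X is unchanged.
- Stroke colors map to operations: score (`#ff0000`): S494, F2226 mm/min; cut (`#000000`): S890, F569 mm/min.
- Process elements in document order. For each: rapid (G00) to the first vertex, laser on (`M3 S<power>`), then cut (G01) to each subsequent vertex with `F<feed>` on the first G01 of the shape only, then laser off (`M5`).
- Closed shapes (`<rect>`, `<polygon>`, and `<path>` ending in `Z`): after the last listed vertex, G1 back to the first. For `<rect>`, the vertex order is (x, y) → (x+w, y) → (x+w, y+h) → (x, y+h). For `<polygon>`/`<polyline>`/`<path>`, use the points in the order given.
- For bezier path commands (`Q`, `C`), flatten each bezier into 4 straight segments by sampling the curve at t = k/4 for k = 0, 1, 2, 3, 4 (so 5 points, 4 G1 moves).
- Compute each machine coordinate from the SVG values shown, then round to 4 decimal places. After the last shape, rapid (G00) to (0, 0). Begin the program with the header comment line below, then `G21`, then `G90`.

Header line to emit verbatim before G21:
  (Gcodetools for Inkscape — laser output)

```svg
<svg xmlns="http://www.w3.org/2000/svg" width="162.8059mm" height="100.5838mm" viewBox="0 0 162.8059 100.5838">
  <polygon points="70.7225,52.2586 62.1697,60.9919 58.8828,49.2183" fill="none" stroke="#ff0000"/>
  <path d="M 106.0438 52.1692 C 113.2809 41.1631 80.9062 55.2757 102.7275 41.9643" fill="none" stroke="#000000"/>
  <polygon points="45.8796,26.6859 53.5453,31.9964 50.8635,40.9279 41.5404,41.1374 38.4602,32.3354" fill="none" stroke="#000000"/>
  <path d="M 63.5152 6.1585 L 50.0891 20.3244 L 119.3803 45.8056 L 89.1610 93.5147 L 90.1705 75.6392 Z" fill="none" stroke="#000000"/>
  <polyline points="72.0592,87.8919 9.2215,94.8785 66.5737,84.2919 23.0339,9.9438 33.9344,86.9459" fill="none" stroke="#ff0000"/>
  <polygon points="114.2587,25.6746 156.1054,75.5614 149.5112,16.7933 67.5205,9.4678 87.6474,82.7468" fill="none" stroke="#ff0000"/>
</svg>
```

(Gcodetools for Inkscape — laser output)
G21
G90
G00 X70.7225 Y48.3252
M3 S494
G01 X62.1697 Y39.5919 F2226
G01 X58.8828 Y51.3655
G01 X70.7225 Y48.3252
M5
G00 X106.0438 Y48.4146
M3 S890
G01 X105.5102 Y52.7804 F569
G01 X98.9166 Y52.6526
G01 X95.0575 Y52.9570
G01 X102.7275 Y58.6195
M5
G00 X45.8796 Y73.8979
M3 S890
G01 X53.5453 Y68.5874 F569
G01 X50.8635 Y59.6559
G01 X41.5404 Y59.4464
G01 X38.4602 Y68.2484
G01 X45.8796 Y73.8979
M5
G00 X63.5152 Y94.4253
M3 S890
G01 X50.0891 Y80.2594 F569
G01 X119.3803 Y54.7782
G01 X89.1610 Y7.0691
G01 X90.1705 Y24.9446
G01 X63.5152 Y94.4253
M5
G00 X72.0592 Y12.6919
M3 S494
G01 X9.2215 Y5.7053 F2226
G01 X66.5737 Y16.2919
G01 X23.0339 Y90.6400
G01 X33.9344 Y13.6379
M5
G00 X114.2587 Y74.9092
M3 S494
G01 X156.1054 Y25.0224 F2226
G01 X149.5112 Y83.7905
G01 X67.5205 Y91.1160
G01 X87.6474 Y17.8370
G01 X114.2587 Y74.9092
M5
G00 X0.0000 Y0.0000

Since the viewBox matches the mm dimensions, user units are millimetres directly. The only transform is the Y-flip y_m = 100.5838 − y_svg.

Shape 1 is a regular polygon drawn with `<polygon>`. Its stroke #ff0000 means score at S494, F2226. After flipping Y the toolpath is (70.7225,48.3252) → (62.1697,39.5919) → (58.8828,51.3655) → (70.7225,48.3252), returning to the start.

Shape 2 is a cubic bezier drawn with `<path>`. Its stroke #000000 means cut at S890, F569. After flipping Y the toolpath is (106.0438,48.4146) → (105.5102,52.7804) → (98.9166,52.6526) → (95.0575,52.9570) → (102.7275,58.6195).

Shape 3 is a regular polygon drawn with `<polygon>`. Its stroke #000000 means cut at S890, F569. After flipping Y the toolpath is (45.8796,73.8979) → (53.5453,68.5874) → (50.8635,59.6559) → (41.5404,59.4464) → (38.4602,68.2484) → (45.8796,73.8979), returning to the start.

Shape 4 is a closed polygon drawn with `<path>`. Its stroke #000000 means cut at S890, F569. After flipping Y the toolpath is (63.5152,94.4253) → (50.0891,80.2594) → (119.3803,54.7782) → (89.1610,7.0691) → (90.1705,24.9446) → (63.5152,94.4253), returning to the start.

Shape 5 is a open polyline drawn with `<polyline>`. Its stroke #ff0000 means score at S494, F2226. After flipping Y the toolpath is (72.0592,12.6919) → (9.2215,5.7053) → (66.5737,16.2919) → (23.0339,90.6400) → (33.9344,13.6379).

Shape 6 is a closed polygon drawn with `<polygon>`. Its stroke #ff0000 means score at S494, F2226. After flipping Y the toolpath is (114.2587,74.9092) → (156.1054,25.0224) → (149.5112,83.7905) → (67.5205,91.1160) → (87.6474,17.8370) → (114.2587,74.9092), returning to the start.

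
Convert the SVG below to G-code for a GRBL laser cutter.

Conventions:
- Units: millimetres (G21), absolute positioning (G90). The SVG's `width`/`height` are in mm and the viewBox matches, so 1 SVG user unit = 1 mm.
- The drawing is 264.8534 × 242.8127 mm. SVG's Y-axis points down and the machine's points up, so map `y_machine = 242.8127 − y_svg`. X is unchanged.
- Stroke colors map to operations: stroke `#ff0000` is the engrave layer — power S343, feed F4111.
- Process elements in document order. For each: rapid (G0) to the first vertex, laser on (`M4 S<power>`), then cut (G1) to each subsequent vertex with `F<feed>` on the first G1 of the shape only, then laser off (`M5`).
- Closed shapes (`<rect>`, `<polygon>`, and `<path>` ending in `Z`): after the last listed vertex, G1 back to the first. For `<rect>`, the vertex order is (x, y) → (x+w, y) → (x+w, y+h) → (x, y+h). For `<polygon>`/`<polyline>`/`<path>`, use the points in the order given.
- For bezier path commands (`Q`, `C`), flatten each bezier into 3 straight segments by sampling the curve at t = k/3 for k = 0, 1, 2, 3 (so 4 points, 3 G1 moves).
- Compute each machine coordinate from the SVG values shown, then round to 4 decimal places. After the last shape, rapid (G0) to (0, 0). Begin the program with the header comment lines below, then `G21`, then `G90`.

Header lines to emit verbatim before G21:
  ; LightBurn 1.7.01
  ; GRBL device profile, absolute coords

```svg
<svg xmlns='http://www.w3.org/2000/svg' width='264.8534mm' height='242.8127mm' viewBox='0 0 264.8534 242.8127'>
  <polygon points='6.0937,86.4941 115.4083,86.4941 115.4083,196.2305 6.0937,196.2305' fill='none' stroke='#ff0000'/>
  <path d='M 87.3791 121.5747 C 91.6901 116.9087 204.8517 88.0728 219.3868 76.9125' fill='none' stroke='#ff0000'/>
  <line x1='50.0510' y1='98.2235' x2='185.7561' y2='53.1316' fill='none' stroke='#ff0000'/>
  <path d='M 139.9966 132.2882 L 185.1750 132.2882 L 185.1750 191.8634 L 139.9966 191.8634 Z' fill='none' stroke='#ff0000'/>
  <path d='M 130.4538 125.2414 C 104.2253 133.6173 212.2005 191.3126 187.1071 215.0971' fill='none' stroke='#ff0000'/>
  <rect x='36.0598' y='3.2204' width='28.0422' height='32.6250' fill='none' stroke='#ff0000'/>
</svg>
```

1 u = 1 mm; y_m = 242.8127 − y.

[1] `<polygon>` rectangle, #ff0000→engrave S343 F4111: (6.0937,156.3186) → (115.4083,156.3186) → (115.4083,46.5822) → (6.0937,46.5822) → (6.0937,156.3186) (closed)

[2] `<path>` cubic bezier, #ff0000→engrave S343 F4111: (87.3791,121.2380) → (120.2893,132.4108) → (179.6605,150.3979) → (219.3868,165.9002)

[3] `<line>` line segment, #ff0000→engrave S343 F4111: (50.0510,144.5892) → (185.7561,189.6811)

[4] `<path>` rectangle, #ff0000→engrave S343 F4111: (139.9966,110.5245) → (185.1750,110.5245) → (185.1750,50.9493) → (139.9966,50.9493) → (139.9966,110.5245) (closed)

[5] `<path>` cubic bezier, #ff0000→engrave S343 F4111: (130.4538,117.5713) → (139.0609,95.8382) → (177.7433,59.7211) → (187.1071,27.7156)

[6] `<rect>` rectangle, #ff0000→engrave S343 F4111: (36.0598,239.5923) → (64.1020,239.5923) → (64.1020,206.9673) → (36.0598,206.9673) → (36.0598,239.5923) (closed)

; LightBurn 1.7.01
; GRBL device profile, absolute coords
G21
G90
G0 X6.0937 Y156.3186
M4 S343
G1 X115.4083 Y156.3186 F4111
G1 X115.4083 Y46.5822
G1 X6.0937 Y46.5822
G1 X6.0937 Y156.3186
M5
G0 X87.3791 Y121.2380
M4 S343
G1 X120.2893 Y132.4108 F4111
G1 X179.6605 Y150.3979
G1 X219.3868 Y165.9002
M5
G0 X50.0510 Y144.5892
M4 S343
G1 X185.7561 Y189.6811 F4111
M5
G0 X139.9966 Y110.5245
M4 S343
G1 X185.1750 Y110.5245 F4111
G1 X185.1750 Y50.9493
G1 X139.9966 Y50.9493
G1 X139.9966 Y110.5245
M5
G0 X130.4538 Y117.5713
M4 S343
G1 X139.0609 Y95.8382 F4111
G1 X177.7433 Y59.7211
G1 X187.1071 Y27.7156
M5
G0 X36.0598 Y239.5923
M4 S343
G1 X64.1020 Y239.5923 F4111
G1 X64.1020 Y206.9673
G1 X36.0598 Y206.9673
G1 X36.0598 Y239.5923
M5
G0 X0.0000 Y0.0000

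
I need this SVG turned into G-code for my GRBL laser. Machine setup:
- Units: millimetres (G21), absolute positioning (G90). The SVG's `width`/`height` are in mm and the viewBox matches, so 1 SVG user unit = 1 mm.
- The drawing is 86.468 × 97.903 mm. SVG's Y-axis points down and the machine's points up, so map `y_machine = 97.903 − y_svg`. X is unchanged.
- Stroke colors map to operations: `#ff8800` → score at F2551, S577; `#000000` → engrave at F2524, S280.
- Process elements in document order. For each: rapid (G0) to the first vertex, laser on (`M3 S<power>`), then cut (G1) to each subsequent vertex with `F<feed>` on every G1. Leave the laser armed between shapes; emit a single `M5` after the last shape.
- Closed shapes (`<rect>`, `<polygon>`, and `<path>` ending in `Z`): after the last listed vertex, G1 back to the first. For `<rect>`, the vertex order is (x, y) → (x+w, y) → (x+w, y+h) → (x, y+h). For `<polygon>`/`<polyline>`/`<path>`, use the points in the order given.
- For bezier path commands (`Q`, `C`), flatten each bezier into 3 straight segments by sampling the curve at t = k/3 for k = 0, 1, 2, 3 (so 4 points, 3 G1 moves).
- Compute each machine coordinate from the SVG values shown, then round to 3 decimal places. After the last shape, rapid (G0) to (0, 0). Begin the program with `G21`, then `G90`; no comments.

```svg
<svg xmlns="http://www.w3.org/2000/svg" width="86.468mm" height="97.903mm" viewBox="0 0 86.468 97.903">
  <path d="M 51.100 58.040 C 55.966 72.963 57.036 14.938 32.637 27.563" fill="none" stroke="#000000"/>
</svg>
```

G21
G90
G0 X51.100 Y39.863
M3 S280
G1 X53.898 Y43.938 F2524
G1 X49.349 Y64.733 F2524
G1 X32.637 Y70.340 F2524
M5
G0 X0.000 Y0.000

viewBox `0 0 86.468 97.903` with mm width/height → 1 unit = 1 mm. Flip: y_m = 97.903 − y_svg.

**Shape 1** — `<path>` cubic bezier, stroke `#000000` → engrave (S280, F2524). Control points (SVG): P0=(51.100,58.040), P1=(55.966,72.963), P2=(57.036,14.938), P3=(32.637,27.563); sampled at t=k/3. Machine vertices: (51.100,39.863) → (53.898,43.938) → (49.349,64.733) → (32.637,70.340). Open path.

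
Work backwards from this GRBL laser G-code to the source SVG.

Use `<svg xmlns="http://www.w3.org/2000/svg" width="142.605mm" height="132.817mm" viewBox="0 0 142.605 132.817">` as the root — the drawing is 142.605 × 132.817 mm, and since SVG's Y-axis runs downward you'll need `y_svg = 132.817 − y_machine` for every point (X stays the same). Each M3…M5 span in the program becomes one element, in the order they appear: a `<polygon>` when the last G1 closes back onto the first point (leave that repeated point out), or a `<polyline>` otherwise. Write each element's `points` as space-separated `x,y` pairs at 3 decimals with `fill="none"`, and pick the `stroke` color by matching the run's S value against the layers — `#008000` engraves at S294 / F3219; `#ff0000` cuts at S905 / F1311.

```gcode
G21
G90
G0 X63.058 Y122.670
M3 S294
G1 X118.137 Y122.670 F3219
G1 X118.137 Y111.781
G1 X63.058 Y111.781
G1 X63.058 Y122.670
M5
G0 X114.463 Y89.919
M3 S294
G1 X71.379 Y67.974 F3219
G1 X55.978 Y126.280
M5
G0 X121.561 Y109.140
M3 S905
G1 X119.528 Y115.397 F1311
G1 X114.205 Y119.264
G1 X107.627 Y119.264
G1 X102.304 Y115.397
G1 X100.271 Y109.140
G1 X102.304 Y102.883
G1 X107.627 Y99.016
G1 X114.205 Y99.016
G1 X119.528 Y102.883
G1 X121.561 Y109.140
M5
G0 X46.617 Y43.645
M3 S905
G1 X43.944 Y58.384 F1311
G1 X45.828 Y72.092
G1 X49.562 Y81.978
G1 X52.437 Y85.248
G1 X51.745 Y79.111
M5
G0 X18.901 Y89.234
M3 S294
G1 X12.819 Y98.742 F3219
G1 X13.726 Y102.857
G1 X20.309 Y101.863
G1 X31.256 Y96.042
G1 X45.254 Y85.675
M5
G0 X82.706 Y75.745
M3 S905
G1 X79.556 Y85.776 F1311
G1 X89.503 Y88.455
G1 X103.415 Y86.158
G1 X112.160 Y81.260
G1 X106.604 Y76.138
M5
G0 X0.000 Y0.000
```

Machine Y-up, SVG Y-down with viewBox height 132.817, so y_svg = 132.817 − y_machine; X carries over.

Run 1: S294 ⇒ engrave layer `#008000`. The run returns to its start, so emit a `<polygon>` with points (Y-flipped): 63.058,10.147 118.137,10.147 118.137,21.036 63.058,21.036.

Run 2: power S294 maps to stroke `#008000` (engrave). The run is open, so emit a `<polyline>` with points (Y-flipped): 114.463,42.898 71.379,64.843 55.978,6.537.

Run 3: power S905 maps to stroke `#ff0000` (cut). The run returns to its start, so emit a `<polygon>` with points (Y-flipped): 121.561,23.677 119.528,17.420 114.205,13.553 107.627,13.553 102.304,17.420 100.271,23.677 102.304,29.934 107.627,33.801 114.205,33.801 119.528,29.934.

Run 4: S905 ⇒ cut layer `#ff0000`. The run is open, so emit a `<polyline>` with points (Y-flipped): 46.617,89.172 43.944,74.433 45.828,60.725 49.562,50.839 52.437,47.569 51.745,53.706.

Run 5: power S294 maps to stroke `#008000` (engrave). The run is open, so emit a `<polyline>` with points (Y-flipped): 18.901,43.583 12.819,34.075 13.726,29.960 20.309,30.954 31.256,36.775 45.254,47.142.

Run 6: the run's S905 means `#ff0000` (cut). The run is open, so emit a `<polyline>` with points (Y-flipped): 82.706,57.072 79.556,47.041 89.503,44.362 103.415,46.659 112.160,51.557 106.604,56.679.

<svg xmlns="http://www.w3.org/2000/svg" width="142.605mm" height="132.817mm" viewBox="0 0 142.605 132.817">
  <polygon points="63.058,10.147 118.137,10.147 118.137,21.036 63.058,21.036" fill="none" stroke="#008000"/>
  <polyline points="114.463,42.898 71.379,64.843 55.978,6.537" fill="none" stroke="#008000"/>
  <polygon points="121.561,23.677 119.528,17.420 114.205,13.553 107.627,13.553 102.304,17.420 100.271,23.677 102.304,29.934 107.627,33.801 114.205,33.801 119.528,29.934" fill="none" stroke="#ff0000"/>
  <polyline points="46.617,89.172 43.944,74.433 45.828,60.725 49.562,50.839 52.437,47.569 51.745,53.706" fill="none" stroke="#ff0000"/>
  <polyline points="18.901,43.583 12.819,34.075 13.726,29.960 20.309,30.954 31.256,36.775 45.254,47.142" fill="none" stroke="#008000"/>
  <polyline points="82.706,57.072 79.556,47.041 89.503,44.362 103.415,46.659 112.160,51.557 106.604,56.679" fill="none" stroke="#ff0000"/>
</svg>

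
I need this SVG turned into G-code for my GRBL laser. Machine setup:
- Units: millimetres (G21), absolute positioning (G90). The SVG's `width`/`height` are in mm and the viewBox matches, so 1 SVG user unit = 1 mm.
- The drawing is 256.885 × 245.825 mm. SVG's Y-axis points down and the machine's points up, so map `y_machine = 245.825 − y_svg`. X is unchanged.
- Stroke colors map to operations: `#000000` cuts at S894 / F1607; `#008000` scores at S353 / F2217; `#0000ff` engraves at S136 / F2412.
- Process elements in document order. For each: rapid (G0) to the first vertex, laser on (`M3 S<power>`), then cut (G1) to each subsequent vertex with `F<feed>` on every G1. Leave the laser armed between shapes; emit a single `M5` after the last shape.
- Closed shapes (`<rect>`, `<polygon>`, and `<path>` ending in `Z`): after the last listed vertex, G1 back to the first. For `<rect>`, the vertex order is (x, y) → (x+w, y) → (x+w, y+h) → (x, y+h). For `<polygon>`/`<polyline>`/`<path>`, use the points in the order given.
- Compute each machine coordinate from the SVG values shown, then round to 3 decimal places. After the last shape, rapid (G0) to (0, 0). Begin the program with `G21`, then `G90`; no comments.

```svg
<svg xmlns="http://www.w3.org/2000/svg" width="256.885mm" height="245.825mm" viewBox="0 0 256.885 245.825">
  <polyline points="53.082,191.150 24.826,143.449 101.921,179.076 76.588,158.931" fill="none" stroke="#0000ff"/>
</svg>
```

1 u = 1 mm; y_m = 245.825 − y.

[1] `<polyline>` open polyline, #0000ff→engrave S136 F2412: (53.082,54.675) → (24.826,102.376) → (101.921,66.749) → (76.588,86.894)

G21
G90
G0 X53.082 Y54.675
M3 S136
G1 X24.826 Y102.376 F2412
G1 X101.921 Y66.749 F2412
G1 X76.588 Y86.894 F2412
M5
G0 X0.000 Y0.000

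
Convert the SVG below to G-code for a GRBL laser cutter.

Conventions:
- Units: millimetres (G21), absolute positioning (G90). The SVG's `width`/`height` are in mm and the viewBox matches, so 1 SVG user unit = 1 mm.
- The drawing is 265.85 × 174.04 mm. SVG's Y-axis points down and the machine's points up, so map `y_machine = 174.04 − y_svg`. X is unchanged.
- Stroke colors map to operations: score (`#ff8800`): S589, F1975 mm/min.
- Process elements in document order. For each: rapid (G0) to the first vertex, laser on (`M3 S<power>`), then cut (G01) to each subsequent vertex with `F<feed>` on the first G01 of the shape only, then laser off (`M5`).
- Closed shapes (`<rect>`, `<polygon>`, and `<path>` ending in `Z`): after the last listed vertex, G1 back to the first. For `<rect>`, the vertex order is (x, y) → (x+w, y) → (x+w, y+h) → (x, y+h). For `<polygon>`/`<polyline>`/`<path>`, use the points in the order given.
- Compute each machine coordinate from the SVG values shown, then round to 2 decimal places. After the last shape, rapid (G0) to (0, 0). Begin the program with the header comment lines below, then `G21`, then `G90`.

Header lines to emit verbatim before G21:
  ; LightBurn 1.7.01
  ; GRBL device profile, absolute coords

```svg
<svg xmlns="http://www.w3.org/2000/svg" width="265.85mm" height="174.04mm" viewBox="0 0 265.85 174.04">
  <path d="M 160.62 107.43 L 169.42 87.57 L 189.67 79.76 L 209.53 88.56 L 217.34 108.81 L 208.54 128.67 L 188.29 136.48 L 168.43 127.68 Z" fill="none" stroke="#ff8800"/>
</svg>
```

Since the viewBox matches the mm dimensions, user units are millimetres directly. The only transform is the Y-flip y_m = 174.04 − y_svg.

Shape 1 is a regular polygon drawn with `<path>`. Its stroke #ff8800 means score at S589, F1975. After flipping Y the toolpath is (160.62,66.61) → (169.42,86.47) → (189.67,94.28) → (209.53,85.48) → (217.34,65.23) → (208.54,45.37) → (188.29,37.56) → (168.43,46.36) → (160.62,66.61), returning to the start.

; LightBurn 1.7.01
; GRBL device profile, absolute coords
G21
G90
G0 X160.62 Y66.61
M3 S589
G01 X169.42 Y86.47 F1975
G01 X189.67 Y94.28
G01 X209.53 Y85.48
G01 X217.34 Y65.23
G01 X208.54 Y45.37
G01 X188.29 Y37.56
G01 X168.43 Y46.36
G01 X160.62 Y66.61
M5
G0 X0.00 Y0.00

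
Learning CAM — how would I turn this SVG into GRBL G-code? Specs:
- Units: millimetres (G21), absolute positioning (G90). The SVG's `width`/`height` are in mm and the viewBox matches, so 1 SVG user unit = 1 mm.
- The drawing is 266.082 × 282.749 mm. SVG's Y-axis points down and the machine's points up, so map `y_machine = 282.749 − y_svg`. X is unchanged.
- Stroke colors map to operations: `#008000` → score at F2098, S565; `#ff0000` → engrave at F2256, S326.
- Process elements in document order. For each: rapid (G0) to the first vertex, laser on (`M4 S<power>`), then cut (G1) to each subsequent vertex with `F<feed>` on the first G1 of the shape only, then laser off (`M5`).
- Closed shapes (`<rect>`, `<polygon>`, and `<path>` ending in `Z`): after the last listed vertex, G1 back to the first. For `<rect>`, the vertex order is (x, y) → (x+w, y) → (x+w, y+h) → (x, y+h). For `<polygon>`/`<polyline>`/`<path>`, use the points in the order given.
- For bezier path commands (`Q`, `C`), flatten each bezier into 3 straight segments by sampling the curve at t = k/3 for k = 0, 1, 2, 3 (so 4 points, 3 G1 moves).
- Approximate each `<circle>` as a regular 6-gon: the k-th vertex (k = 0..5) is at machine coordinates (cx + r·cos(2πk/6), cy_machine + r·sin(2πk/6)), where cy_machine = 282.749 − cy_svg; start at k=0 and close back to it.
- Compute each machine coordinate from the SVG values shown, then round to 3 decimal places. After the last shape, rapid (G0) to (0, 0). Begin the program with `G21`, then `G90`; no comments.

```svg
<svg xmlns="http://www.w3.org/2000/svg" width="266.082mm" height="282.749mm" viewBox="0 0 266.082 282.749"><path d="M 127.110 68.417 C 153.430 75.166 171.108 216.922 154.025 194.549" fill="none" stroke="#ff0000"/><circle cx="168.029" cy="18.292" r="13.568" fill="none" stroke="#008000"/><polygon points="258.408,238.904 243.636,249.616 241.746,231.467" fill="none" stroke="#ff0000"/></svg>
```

G21
G90
G0 X127.110 Y214.332
M4 S326
G1 X149.582 Y173.660 F2256
G1 X160.488 Y109.458
G1 X154.025 Y88.200
M5
G0 X181.597 Y264.457
M4 S565
G1 X174.813 Y276.207 F2098
G1 X161.245 Y276.207
G1 X154.461 Y264.457
G1 X161.245 Y252.707
G1 X174.813 Y252.707
G1 X181.597 Y264.457
M5
G0 X258.408 Y43.845
M4 S326
G1 X243.636 Y33.133 F2256
G1 X241.746 Y51.282
G1 X258.408 Y43.845
M5
G0 X0.000 Y0.000

1 u = 1 mm; y_m = 282.749 − y.

[1] `<path>` cubic bezier, #ff0000→engrave S326 F2256: (127.110,214.332) → (149.582,173.660) → (160.488,109.458) → (154.025,88.200)

[2] `<circle>` circle, #008000→score S565 F2098: (181.597,264.457) → (174.813,276.207) → (161.245,276.207) → (154.461,264.457) → (161.245,252.707) → (174.813,252.707) → (181.597,264.457) (closed)

[3] `<polygon>` regular polygon, #ff0000→engrave S326 F2256: (258.408,43.845) → (243.636,33.133) → (241.746,51.282) → (258.408,43.845) (closed)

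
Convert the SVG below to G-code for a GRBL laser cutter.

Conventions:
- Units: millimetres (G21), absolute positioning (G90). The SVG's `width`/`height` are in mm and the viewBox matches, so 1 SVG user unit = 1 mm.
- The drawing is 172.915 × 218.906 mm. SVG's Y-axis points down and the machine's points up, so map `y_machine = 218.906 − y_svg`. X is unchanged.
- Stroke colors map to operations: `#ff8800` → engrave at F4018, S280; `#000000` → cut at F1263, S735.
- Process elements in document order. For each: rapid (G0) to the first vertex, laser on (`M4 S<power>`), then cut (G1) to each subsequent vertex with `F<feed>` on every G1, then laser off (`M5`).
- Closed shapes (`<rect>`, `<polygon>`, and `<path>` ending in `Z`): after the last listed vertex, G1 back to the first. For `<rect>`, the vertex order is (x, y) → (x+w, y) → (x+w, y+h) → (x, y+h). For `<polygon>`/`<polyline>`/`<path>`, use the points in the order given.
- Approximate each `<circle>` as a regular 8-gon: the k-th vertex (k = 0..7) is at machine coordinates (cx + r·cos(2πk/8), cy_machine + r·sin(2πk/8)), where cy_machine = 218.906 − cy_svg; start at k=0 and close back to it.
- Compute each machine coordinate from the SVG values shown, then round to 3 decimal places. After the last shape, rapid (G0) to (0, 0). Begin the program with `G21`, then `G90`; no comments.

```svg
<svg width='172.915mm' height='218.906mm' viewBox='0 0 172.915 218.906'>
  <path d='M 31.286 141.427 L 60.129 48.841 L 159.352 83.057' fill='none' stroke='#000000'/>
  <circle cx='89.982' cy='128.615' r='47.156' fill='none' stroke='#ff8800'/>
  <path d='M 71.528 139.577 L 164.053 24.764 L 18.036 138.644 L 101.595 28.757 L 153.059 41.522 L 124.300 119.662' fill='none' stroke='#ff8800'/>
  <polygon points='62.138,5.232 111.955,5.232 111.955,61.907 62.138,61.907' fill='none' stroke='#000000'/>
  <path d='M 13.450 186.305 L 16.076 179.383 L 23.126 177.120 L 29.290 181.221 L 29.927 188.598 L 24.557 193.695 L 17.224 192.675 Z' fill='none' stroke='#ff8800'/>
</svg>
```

viewBox `0 0 172.915 218.906` with mm width/height → 1 unit = 1 mm. Flip: y_m = 218.906 − y_svg.

**Shape 1** — `<path>` open polyline, stroke `#000000` → cut (S735, F1263). Machine vertices: (31.286,77.479) → (60.129,170.065) → (159.352,135.849). Open path.

**Shape 2** — `<circle>` circle, stroke `#ff8800` → engrave (S280, F4018). Machine vertices: (137.138,90.291) → (123.326,123.635) → (89.982,137.447) → (56.638,123.635) → (42.826,90.291) → (56.638,56.947) → (89.982,43.135) → (123.326,56.947) → (137.138,90.291). Closed: final G1 returns to the first vertex.

**Shape 3** — `<path>` open polyline, stroke `#ff8800` → engrave (S280, F4018). Machine vertices: (71.528,79.329) → (164.053,194.142) → (18.036,80.262) → (101.595,190.149) → (153.059,177.384) → (124.300,99.244). Open path.

**Shape 4** — `<polygon>` rectangle, stroke `#000000` → cut (S735, F1263). Machine vertices: (62.138,213.674) → (111.955,213.674) → (111.955,156.999) → (62.138,156.999) → (62.138,213.674). Closed: final G1 returns to the first vertex.

**Shape 5** — `<path>` regular polygon, stroke `#ff8800` → engrave (S280, F4018). Machine vertices: (13.450,32.601) → (16.076,39.523) → (23.126,41.786) → (29.290,37.685) → (29.927,30.308) → (24.557,25.211) → (17.224,26.231) → (13.450,32.601). Closed: final G1 returns to the first vertex.

G21
G90
G0 X31.286 Y77.479
M4 S735
G1 X60.129 Y170.065 F1263
G1 X159.352 Y135.849 F1263
M5
G0 X137.138 Y90.291
M4 S280
G1 X123.326 Y123.635 F4018
G1 X89.982 Y137.447 F4018
G1 X56.638 Y123.635 F4018
G1 X42.826 Y90.291 F4018
G1 X56.638 Y56.947 F4018
G1 X89.982 Y43.135 F4018
G1 X123.326 Y56.947 F4018
G1 X137.138 Y90.291 F4018
M5
G0 X71.528 Y79.329
M4 S280
G1 X164.053 Y194.142 F4018
G1 X18.036 Y80.262 F4018
G1 X101.595 Y190.149 F4018
G1 X153.059 Y177.384 F4018
G1 X124.300 Y99.244 F4018
M5
G0 X62.138 Y213.674
M4 S735
G1 X111.955 Y213.674 F1263
G1 X111.955 Y156.999 F1263
G1 X62.138 Y156.999 F1263
G1 X62.138 Y213.674 F1263
M5
G0 X13.450 Y32.601
M4 S280
G1 X16.076 Y39.523 F4018
G1 X23.126 Y41.786 F4018
G1 X29.290 Y37.685 F4018
G1 X29.927 Y30.308 F4018
G1 X24.557 Y25.211 F4018
G1 X17.224 Y26.231 F4018
G1 X13.450 Y32.601 F4018
M5
G0 X0.000 Y0.000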